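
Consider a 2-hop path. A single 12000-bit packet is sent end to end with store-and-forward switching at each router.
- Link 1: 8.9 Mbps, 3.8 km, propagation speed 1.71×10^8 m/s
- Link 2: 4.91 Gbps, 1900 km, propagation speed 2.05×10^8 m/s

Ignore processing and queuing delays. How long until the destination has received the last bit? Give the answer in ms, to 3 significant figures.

Transmission delays (L/R per hop): 1.34831, 0.00244399 ms; sum = 1.35076 ms.
Propagation delays (d/s per hop): 0.0222222, 9.26829 ms; sum = 9.29051 ms.
End-to-end = 10.6 ms.

10.6 ms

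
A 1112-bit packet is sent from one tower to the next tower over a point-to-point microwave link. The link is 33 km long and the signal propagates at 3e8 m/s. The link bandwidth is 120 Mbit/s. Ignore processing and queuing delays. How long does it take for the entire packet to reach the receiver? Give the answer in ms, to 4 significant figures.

Transmission delay = L/R = 1112 / 120000000 = 0.00926667 ms.
Propagation delay = d/s = 33000 m / 300000000 m/s = 0.11 ms.
Total = 0.1193 ms.

0.1193 ms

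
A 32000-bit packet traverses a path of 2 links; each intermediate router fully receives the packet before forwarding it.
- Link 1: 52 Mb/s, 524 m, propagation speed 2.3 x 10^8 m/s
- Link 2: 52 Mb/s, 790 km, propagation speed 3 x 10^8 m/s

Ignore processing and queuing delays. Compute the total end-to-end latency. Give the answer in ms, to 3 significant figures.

Transmission delay per hop = L/R = 32000/52000000 = 0.615385 ms; 2 hops → 1.23077 ms.
Propagation delays (d/s per hop): 0.00227826, 2.63333 ms; sum = 2.63561 ms.
End-to-end = 3.87 ms.

3.87 ms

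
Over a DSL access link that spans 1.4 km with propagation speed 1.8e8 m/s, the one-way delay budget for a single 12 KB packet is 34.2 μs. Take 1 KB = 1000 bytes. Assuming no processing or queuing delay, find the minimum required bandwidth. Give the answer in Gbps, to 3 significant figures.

3.63 Gbps

L = 96000 bits.
Propagation delay = 1400 / 180000000 = 7.77778 μs.
Transmission budget = 34.2 − 7.77778 = 26.4222 μs.
R ≥ L / t_tx = 96000 bits / 2.64222e-05 s = 3.63 Gbps.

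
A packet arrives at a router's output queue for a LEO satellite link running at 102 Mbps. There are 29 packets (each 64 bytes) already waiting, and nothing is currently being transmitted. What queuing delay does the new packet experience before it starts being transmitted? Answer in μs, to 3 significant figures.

146 μs

Each queued packet: L/R = 512/102000000 = 5.01961 μs.
29 queued → 145.569 μs.
Queuing delay = 146 μs.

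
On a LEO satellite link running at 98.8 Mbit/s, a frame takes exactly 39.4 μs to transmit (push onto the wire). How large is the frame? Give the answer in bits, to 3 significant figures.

3890 bits

L = R × t_tx = 98800000 b/s × 3.94e-05 s = 3892.72 bits.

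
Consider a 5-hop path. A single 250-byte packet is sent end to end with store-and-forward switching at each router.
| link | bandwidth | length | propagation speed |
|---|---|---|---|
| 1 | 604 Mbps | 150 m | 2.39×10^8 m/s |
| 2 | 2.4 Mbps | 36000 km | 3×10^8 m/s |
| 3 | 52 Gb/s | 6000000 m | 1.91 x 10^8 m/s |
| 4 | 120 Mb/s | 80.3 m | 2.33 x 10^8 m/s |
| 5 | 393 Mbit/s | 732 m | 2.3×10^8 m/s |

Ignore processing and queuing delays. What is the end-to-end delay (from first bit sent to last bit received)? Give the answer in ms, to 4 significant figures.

L = 250 × 8 = 2000 bits.
Transmission delays (L/R per hop): 0.00331126, 0.833333, 3.84615e-05, 0.0166667, 0.00508906 ms; sum = 0.858439 ms.
Propagation delays (d/s per hop): 0.000627615, 120, 31.4136, 0.000344635, 0.00318261 ms; sum = 151.418 ms.
End-to-end = 152.3 ms.

152.3 ms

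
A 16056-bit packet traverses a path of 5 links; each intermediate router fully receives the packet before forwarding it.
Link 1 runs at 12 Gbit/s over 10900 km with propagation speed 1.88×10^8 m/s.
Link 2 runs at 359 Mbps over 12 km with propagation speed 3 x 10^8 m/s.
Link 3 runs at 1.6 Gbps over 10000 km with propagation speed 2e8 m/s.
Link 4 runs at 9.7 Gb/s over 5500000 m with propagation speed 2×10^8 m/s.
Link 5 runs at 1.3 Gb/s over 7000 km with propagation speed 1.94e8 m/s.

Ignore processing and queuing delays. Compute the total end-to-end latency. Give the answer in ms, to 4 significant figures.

171.7 ms

Transmission delays (L/R per hop): 0.001338, 0.0447242, 0.010035, 0.00165526, 0.0123508 ms; sum = 0.0701033 ms.
Propagation delays (d/s per hop): 57.9787, 0.04, 50, 27.5, 36.0825 ms; sum = 171.601 ms.
End-to-end = 171.7 ms.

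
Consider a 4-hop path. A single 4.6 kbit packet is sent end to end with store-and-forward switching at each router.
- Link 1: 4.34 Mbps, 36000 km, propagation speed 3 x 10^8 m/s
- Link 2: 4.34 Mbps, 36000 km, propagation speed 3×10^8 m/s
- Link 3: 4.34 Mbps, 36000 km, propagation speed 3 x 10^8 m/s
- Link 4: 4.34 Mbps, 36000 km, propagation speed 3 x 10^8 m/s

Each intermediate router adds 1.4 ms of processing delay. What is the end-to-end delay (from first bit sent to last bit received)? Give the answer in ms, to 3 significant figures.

L = 4600 bits.
Transmission delay per hop = L/R = 4600/4340000 = 1.05991 ms; 4 hops → 4.23963 ms.
Propagation delays (d/s per hop): 120, 120, 120, 120 ms; sum = 480 ms.
Processing at 3 router(s): 3 × 1.4 ms = 4.2 ms.
End-to-end = 488 ms.

488 ms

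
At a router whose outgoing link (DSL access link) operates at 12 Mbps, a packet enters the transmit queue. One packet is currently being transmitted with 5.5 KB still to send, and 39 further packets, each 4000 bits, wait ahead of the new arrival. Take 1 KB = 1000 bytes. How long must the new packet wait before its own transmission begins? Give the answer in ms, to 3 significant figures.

Each queued packet: L/R = 4000/12000000 = 0.333333 ms.
39 queued → 13 ms.
Plus remaining 44000 bits of current packet: 3.66667 ms.
Queuing delay = 16.7 ms.

16.7 ms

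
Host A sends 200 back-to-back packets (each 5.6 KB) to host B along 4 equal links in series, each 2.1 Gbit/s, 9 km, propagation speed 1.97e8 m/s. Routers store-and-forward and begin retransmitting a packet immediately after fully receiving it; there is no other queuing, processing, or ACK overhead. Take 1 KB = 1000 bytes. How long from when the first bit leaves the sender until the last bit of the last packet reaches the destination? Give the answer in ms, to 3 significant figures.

4.51 ms

Per-hop transmission t_tx = L/R = 44800/2100000000 = 0.0213333 ms.
Per-hop propagation t_prop = 9000/197000000 = 0.0456853 ms.
Pipeline fill: first packet needs 4·t_tx to clear all hops; remaining 199 packets each add one t_tx.
Total = (4+200-1)·t_tx + 4·t_prop = 203·0.0213333 + 4·0.0456853 = 4.51 ms.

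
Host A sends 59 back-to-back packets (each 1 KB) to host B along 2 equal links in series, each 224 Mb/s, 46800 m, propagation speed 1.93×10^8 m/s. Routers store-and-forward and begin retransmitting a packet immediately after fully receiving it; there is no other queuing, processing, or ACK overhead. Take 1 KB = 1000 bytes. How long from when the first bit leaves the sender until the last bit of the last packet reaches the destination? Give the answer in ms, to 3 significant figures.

Per-hop transmission t_tx = L/R = 8000/224000000 = 0.0357143 ms.
Per-hop propagation t_prop = 46800/193000000 = 0.242487 ms.
Pipeline fill: first packet needs 2·t_tx to clear all hops; remaining 58 packets each add one t_tx.
Total = (2+59-1)·t_tx + 2·t_prop = 60·0.0357143 + 2·0.242487 = 2.63 ms.

2.63 ms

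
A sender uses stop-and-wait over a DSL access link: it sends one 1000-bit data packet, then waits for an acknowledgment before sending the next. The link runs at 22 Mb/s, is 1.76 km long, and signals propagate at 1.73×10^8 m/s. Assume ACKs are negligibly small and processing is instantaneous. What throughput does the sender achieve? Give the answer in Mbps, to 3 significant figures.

15.2 Mbps

t_tx = L/R = 1000/22000000 = 4.54545e-05 s.
t_prop = 1760/173000000 = 1.01734e-05 s; RTT = 2.03468e-05 s.
Cycle = t_tx + RTT = 6.58014e-05 s.
Throughput = L / cycle = 1000 / 6.58014e-05 = 15.2 Mbps.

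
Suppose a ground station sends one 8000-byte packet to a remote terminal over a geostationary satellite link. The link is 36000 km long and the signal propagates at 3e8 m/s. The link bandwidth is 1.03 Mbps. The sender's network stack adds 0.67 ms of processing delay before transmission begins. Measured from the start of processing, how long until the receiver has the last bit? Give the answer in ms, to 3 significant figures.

183 ms

L = 8000 × 8 = 64000 bits.
Transmission delay = L/R = 64000 / 1030000 = 62.1359 ms.
Propagation delay = d/s = 36000000 m / 300000000 m/s = 120 ms.
Plus processing delay 0.67 ms = 0.67 ms.
Total = 183 ms.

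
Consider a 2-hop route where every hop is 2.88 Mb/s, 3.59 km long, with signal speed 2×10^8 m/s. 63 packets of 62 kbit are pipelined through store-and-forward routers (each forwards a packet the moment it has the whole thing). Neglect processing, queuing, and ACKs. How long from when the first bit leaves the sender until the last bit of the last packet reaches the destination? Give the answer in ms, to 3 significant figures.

Per-hop transmission t_tx = L/R = 62000/2880000 = 21.5278 ms.
Per-hop propagation t_prop = 3590/200000000 = 0.01795 ms.
Pipeline fill: first packet needs 2·t_tx to clear all hops; remaining 62 packets each add one t_tx.
Total = (2+63-1)·t_tx + 2·t_prop = 64·21.5278 + 2·0.01795 = 1380 ms.

1380 ms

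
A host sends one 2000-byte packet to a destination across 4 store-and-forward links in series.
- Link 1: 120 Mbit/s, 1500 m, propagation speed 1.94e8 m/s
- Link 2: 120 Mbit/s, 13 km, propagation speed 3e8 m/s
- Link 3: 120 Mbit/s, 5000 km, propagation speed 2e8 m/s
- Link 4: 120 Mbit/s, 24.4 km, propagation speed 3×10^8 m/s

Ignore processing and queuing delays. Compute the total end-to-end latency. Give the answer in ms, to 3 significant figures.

L = 2000 × 8 = 16000 bits.
Transmission delay per hop = L/R = 16000/120000000 = 0.133333 ms; 4 hops → 0.533333 ms.
Propagation delays (d/s per hop): 0.00773196, 0.0433333, 25, 0.0813333 ms; sum = 25.1324 ms.
End-to-end = 25.7 ms.

25.7 ms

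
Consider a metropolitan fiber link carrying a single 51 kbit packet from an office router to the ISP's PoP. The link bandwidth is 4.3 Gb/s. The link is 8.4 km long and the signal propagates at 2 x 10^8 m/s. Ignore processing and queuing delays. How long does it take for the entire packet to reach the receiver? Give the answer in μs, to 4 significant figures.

L = 51000 bits.
Transmission delay = L/R = 51000 / 4300000000 = 11.8605 μs.
Propagation delay = d/s = 8400 m / 200000000 m/s = 42 μs.
Total = 53.86 μs.

53.86 μs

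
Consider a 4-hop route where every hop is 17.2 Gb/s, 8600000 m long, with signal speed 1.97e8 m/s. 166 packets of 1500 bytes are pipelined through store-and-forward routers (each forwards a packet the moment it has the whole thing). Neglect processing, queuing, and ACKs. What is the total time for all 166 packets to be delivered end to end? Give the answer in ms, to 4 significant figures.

174.7 ms

Per-hop transmission t_tx = L/R = 12000/17200000000 = 0.000697674 ms.
Per-hop propagation t_prop = 8600000/197000000 = 43.6548 ms.
Pipeline fill: first packet needs 4·t_tx to clear all hops; remaining 165 packets each add one t_tx.
Total = (4+166-1)·t_tx + 4·t_prop = 169·0.000697674 + 4·43.6548 = 174.7 ms.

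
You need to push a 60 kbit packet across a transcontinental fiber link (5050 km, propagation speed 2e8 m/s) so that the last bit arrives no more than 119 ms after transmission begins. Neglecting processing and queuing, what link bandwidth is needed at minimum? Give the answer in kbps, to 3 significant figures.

640 kbps

Propagation delay = 5050000 / 200000000 = 25.25 ms.
Transmission budget = 119 − 25.25 = 93.75 ms.
R ≥ L / t_tx = 60000 bits / 0.09375 s = 640 kbps.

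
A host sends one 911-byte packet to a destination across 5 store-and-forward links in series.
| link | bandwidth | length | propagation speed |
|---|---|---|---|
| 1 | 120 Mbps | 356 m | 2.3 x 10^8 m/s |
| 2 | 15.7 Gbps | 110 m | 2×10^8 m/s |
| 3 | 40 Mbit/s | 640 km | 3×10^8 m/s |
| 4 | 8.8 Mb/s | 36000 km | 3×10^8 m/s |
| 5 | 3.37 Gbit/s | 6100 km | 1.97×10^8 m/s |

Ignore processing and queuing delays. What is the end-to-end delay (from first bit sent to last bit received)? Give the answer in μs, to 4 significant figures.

154200 μs

L = 911 × 8 = 7288 bits.
Transmission delays (L/R per hop): 60.7333, 0.464204, 182.2, 828.182, 2.16261 μs; sum = 1073.74 μs.
Propagation delays (d/s per hop): 1.54783, 0.55, 2133.33, 120000, 30964.5 μs; sum = 153100 μs.
End-to-end = 154200 μs.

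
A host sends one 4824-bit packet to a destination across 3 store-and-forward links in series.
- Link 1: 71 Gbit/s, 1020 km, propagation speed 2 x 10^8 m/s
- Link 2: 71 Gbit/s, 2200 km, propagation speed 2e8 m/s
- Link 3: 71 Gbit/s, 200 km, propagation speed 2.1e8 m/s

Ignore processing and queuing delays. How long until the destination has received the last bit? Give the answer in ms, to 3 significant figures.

Transmission delay per hop = L/R = 4824/71000000000 = 6.79437e-05 ms; 3 hops → 0.000203831 ms.
Propagation delays (d/s per hop): 5.1, 11, 0.952381 ms; sum = 17.0524 ms.
End-to-end = 17.1 ms.

17.1 ms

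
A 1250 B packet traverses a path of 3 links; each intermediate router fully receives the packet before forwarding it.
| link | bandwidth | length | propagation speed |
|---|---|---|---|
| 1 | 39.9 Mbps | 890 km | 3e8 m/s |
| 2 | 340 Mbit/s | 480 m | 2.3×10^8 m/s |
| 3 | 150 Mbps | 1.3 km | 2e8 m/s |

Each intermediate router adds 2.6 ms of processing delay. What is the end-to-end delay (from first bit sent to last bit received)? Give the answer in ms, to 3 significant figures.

L = 1250 × 8 = 10000 bits.
Transmission delays (L/R per hop): 0.250627, 0.0294118, 0.0666667 ms; sum = 0.346705 ms.
Propagation delays (d/s per hop): 2.96667, 0.00208696, 0.0065 ms; sum = 2.97525 ms.
Processing at 2 router(s): 2 × 2.6 ms = 5.2 ms.
End-to-end = 8.52 ms.

8.52 ms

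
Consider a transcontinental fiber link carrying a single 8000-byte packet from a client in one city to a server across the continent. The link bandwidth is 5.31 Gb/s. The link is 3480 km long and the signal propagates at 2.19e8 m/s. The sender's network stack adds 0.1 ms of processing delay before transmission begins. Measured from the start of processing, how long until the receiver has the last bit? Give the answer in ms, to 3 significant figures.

16.0 ms

L = 8000 × 8 = 64000 bits.
Transmission delay = L/R = 64000 / 5310000000 = 0.0120527 ms.
Propagation delay = d/s = 3480000 m / 219000000 m/s = 15.8904 ms.
Plus processing delay 0.1 ms = 0.1 ms.
Total = 16.0 ms.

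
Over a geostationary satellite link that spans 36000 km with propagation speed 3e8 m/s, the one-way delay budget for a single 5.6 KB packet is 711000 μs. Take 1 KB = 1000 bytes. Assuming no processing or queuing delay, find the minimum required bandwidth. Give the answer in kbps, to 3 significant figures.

L = 44800 bits.
Propagation delay = 36000000 / 300000000 = 120000 μs.
Transmission budget = 711000 − 120000 = 591000 μs.
R ≥ L / t_tx = 44800 bits / 0.591 s = 75.8 kbps.

75.8 kbps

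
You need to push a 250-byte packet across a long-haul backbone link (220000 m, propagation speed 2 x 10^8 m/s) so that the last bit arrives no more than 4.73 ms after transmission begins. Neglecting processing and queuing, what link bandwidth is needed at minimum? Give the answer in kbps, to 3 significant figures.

551 kbps

L = 2000 bits.
Propagation delay = 220000 / 200000000 = 1.1 ms.
Transmission budget = 4.73 − 1.1 = 3.63 ms.
R ≥ L / t_tx = 2000 bits / 0.00363 s = 551 kbps.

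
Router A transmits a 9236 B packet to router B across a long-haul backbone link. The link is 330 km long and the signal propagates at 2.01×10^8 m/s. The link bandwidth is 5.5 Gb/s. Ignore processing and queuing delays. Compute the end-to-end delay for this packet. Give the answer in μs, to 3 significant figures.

L = 9236 × 8 = 73888 bits.
Transmission delay = L/R = 73888 / 5500000000 = 13.4342 μs.
Propagation delay = d/s = 330000 m / 2.01e+08 m/s = 1641.79 μs.
Total = 1660 μs.

1660 μs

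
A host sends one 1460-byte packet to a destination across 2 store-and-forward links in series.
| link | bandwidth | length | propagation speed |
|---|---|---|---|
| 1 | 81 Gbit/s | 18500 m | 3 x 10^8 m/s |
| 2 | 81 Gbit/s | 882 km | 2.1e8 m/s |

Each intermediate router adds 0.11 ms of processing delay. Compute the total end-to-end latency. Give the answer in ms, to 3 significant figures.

L = 1460 × 8 = 11680 bits.
Transmission delay per hop = L/R = 11680/81000000000 = 0.000144198 ms; 2 hops → 0.000288395 ms.
Propagation delays (d/s per hop): 0.0616667, 4.2 ms; sum = 4.26167 ms.
Processing at 1 router(s): 1 × 0.11 ms = 0.11 ms.
End-to-end = 4.37 ms.

4.37 ms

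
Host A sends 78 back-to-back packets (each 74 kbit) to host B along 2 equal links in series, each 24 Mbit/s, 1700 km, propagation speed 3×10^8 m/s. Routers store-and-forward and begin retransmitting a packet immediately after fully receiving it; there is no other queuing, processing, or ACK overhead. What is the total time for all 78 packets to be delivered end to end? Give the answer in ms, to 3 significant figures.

Per-hop transmission t_tx = L/R = 74000/24000000 = 3.08333 ms.
Per-hop propagation t_prop = 1700000/300000000 = 5.66667 ms.
Pipeline fill: first packet needs 2·t_tx to clear all hops; remaining 77 packets each add one t_tx.
Total = (2+78-1)·t_tx + 2·t_prop = 79·3.08333 + 2·5.66667 = 255 ms.

255 ms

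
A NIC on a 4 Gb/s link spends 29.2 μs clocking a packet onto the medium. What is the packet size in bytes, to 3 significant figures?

14600 bytes

L = R × t_tx = 4000000000 b/s × 2.92e-05 s = 116800 bits.
In bytes: 116800 / 8 = 14600 bytes.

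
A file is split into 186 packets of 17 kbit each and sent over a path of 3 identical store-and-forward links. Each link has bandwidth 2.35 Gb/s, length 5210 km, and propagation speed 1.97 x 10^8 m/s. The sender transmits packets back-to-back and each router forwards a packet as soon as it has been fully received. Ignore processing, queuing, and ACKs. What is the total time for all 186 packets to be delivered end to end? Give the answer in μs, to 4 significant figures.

80700 μs

Per-hop transmission t_tx = L/R = 17000/2350000000 = 7.23404 μs.
Per-hop propagation t_prop = 5210000/197000000 = 26446.7 μs.
Pipeline fill: first packet needs 3·t_tx to clear all hops; remaining 185 packets each add one t_tx.
Total = (3+186-1)·t_tx + 3·t_prop = 188·7.23404 + 3·26446.7 = 80700 μs.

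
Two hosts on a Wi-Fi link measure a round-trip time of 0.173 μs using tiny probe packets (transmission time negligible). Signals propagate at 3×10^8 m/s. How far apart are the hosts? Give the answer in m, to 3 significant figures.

26.0 m

One-way propagation = RTT/2 = 0.0865 μs.
d = s × t = 300000000 × 8.65e-08 = 26.0 m.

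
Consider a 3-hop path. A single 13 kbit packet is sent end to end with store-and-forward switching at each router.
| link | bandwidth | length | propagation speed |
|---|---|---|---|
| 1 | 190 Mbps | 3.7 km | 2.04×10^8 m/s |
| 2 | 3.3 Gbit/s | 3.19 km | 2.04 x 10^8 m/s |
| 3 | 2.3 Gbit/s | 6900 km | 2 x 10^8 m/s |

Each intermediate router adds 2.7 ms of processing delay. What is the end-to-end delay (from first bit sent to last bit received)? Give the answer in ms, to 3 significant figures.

40.0 ms

L = 13000 bits.
Transmission delays (L/R per hop): 0.0684211, 0.00393939, 0.00565217 ms; sum = 0.0780126 ms.
Propagation delays (d/s per hop): 0.0181373, 0.0156373, 34.5 ms; sum = 34.5338 ms.
Processing at 2 router(s): 2 × 2.7 ms = 5.4 ms.
End-to-end = 40.0 ms.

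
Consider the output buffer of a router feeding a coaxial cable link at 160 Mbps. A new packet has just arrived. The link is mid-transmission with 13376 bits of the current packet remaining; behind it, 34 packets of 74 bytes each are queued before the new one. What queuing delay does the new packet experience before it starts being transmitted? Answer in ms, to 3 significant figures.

0.209 ms

Each queued packet: L/R = 592/160000000 = 0.0037 ms.
34 queued → 0.1258 ms.
Plus remaining 13376 bits of current packet: 0.0836 ms.
Queuing delay = 0.209 ms.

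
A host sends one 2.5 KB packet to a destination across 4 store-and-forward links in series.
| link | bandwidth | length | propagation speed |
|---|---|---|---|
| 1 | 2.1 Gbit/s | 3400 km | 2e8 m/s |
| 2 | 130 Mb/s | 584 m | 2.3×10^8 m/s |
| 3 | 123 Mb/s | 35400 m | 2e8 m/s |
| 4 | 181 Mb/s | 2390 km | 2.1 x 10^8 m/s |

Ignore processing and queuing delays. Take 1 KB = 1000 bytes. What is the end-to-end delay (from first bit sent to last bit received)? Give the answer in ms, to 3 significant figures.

L = 20000 bits.
Transmission delays (L/R per hop): 0.00952381, 0.153846, 0.162602, 0.110497 ms; sum = 0.436469 ms.
Propagation delays (d/s per hop): 17, 0.00253913, 0.177, 11.381 ms; sum = 28.5605 ms.
End-to-end = 29.0 ms.

29.0 ms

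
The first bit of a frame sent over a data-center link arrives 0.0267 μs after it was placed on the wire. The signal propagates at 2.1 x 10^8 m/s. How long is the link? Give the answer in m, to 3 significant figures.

d = s × t_prop = 210000000 × 2.67e-08 = 5.61 m.

5.61 m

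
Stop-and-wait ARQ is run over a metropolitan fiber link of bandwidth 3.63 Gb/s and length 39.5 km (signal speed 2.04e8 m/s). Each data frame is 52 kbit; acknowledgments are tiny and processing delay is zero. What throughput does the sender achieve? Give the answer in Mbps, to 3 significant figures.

129 Mbps

t_tx = L/R = 52000/3630000000 = 1.43251e-05 s.
t_prop = 39500/204000000 = 0.000193627 s; RTT = 0.000387255 s.
Cycle = t_tx + RTT = 0.00040158 s.
Throughput = L / cycle = 52000 / 0.00040158 = 129 Mbps.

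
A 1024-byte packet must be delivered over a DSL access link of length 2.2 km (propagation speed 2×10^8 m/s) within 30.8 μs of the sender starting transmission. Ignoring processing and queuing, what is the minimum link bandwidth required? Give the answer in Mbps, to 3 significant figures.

L = 8192 bits.
Propagation delay = 2200 / 200000000 = 11 μs.
Transmission budget = 30.8 − 11 = 19.8 μs.
R ≥ L / t_tx = 8192 bits / 1.98e-05 s = 414 Mbps.

414 Mbps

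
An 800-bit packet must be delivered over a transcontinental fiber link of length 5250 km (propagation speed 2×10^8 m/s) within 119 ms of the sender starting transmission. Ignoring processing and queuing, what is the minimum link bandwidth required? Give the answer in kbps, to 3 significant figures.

Propagation delay = 5250000 / 200000000 = 26.25 ms.
Transmission budget = 119 − 26.25 = 92.75 ms.
R ≥ L / t_tx = 800 bits / 0.09275 s = 8.63 kbps.

8.63 kbps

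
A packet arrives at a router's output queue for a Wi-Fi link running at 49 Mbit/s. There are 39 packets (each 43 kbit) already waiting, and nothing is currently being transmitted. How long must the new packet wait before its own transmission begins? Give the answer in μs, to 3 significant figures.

Each queued packet: L/R = 43000/49000000 = 877.551 μs.
39 queued → 34224.5 μs.
Queuing delay = 34200 μs.

34200 μs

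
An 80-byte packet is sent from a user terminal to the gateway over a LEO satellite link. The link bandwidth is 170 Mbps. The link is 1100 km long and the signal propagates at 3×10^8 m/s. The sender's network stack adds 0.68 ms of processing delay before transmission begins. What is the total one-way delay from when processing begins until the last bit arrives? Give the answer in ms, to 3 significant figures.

4.35 ms

L = 80 × 8 = 640 bits.
Transmission delay = L/R = 640 / 170000000 = 0.00376471 ms.
Propagation delay = d/s = 1100000 m / 300000000 m/s = 3.66667 ms.
Plus processing delay 0.68 ms = 0.68 ms.
Total = 4.35 ms.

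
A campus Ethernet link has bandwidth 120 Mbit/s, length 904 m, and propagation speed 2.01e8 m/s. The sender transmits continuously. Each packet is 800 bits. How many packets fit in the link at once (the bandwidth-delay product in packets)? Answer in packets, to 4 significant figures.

Propagation delay = 904 / 2.01e+08 = 4.49751e-06 s.
BDP = R × t_prop = 120000000 × 4.49751e-06 = 539.701 bits.
In packets of 800 bits: 0.6746 packets.

0.6746 packets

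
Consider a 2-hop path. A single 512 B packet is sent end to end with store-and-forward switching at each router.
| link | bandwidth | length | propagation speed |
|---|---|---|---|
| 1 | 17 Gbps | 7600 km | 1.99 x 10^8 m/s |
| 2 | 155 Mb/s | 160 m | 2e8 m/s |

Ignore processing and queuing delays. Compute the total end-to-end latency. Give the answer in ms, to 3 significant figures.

38.2 ms

L = 512 × 8 = 4096 bits.
Transmission delays (L/R per hop): 0.000240941, 0.0264258 ms; sum = 0.0266667 ms.
Propagation delays (d/s per hop): 38.191, 0.0008 ms; sum = 38.1918 ms.
End-to-end = 38.2 ms.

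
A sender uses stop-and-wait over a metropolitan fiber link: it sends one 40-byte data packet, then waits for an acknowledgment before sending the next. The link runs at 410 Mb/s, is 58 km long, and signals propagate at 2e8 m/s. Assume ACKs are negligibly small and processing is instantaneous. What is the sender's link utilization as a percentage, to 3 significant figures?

t_tx = L/R = 320/410000000 = 7.80488e-07 s.
t_prop = 58000/200000000 = 0.00029 s; RTT = 0.00058 s.
Cycle = t_tx + RTT = 0.00058078 s.
Utilization = t_tx / cycle = 7.80488e-07/0.00058078 = 0.134 %.

0.134 %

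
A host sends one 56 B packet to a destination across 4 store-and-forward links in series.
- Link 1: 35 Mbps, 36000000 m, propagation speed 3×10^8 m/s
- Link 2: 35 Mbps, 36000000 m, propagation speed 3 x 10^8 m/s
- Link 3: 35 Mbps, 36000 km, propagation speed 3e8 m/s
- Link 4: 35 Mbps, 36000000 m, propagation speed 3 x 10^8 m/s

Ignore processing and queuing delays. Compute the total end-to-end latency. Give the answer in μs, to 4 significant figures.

L = 56 × 8 = 448 bits.
Transmission delay per hop = L/R = 448/35000000 = 12.8 μs; 4 hops → 51.2 μs.
Propagation delays (d/s per hop): 120000, 120000, 120000, 120000 μs; sum = 480000 μs.
End-to-end = 480100 μs.

480100 μs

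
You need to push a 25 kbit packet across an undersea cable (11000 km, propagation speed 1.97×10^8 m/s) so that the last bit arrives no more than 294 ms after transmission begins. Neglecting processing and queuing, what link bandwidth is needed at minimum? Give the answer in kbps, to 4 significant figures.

105.0 kbps

Propagation delay = 11000000 / 197000000 = 55.8376 ms.
Transmission budget = 294 − 55.8376 = 238.162 ms.
R ≥ L / t_tx = 25000 bits / 0.238162 s = 105.0 kbps.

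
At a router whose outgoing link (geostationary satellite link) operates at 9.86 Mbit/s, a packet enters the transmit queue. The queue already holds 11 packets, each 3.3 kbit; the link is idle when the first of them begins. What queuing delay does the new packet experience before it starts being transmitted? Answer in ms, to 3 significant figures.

Each queued packet: L/R = 3300/9860000 = 0.334686 ms.
11 queued → 3.68154 ms.
Queuing delay = 3.68 ms.

3.68 ms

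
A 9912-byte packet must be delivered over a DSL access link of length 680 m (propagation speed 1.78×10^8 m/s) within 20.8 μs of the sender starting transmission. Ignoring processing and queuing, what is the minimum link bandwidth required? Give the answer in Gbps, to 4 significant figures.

L = 79296 bits.
Propagation delay = 680 / 178000000 = 3.82022 μs.
Transmission budget = 20.8 − 3.82022 = 16.9798 μs.
R ≥ L / t_tx = 79296 bits / 1.69798e-05 s = 4.670 Gbps.

4.670 Gbps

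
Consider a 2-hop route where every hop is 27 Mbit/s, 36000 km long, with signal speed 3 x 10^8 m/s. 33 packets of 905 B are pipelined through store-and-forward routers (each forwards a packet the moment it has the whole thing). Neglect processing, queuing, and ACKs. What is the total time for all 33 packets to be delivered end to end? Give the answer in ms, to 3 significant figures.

Per-hop transmission t_tx = L/R = 7240/27000000 = 0.268148 ms.
Per-hop propagation t_prop = 36000000/300000000 = 120 ms.
Pipeline fill: first packet needs 2·t_tx to clear all hops; remaining 32 packets each add one t_tx.
Total = (2+33-1)·t_tx + 2·t_prop = 34·0.268148 + 2·120 = 249 ms.

249 ms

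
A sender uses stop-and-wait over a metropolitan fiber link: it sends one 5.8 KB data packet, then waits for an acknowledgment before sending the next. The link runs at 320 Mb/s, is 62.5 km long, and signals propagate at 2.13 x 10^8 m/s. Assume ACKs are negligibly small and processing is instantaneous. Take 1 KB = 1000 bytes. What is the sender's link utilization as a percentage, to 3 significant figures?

t_tx = L/R = 46400/320000000 = 0.000145 s.
t_prop = 62500/213000000 = 0.000293427 s; RTT = 0.000586854 s.
Cycle = t_tx + RTT = 0.000731854 s.
Utilization = t_tx / cycle = 0.000145/0.000731854 = 19.8 %.

19.8 %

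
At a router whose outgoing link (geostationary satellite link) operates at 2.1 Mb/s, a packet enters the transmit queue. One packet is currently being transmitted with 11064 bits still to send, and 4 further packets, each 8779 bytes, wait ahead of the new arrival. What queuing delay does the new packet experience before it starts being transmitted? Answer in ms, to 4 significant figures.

139.0 ms

Each queued packet: L/R = 70232/2100000 = 33.4438 ms.
4 queued → 133.775 ms.
Plus remaining 11064 bits of current packet: 5.26857 ms.
Queuing delay = 139.0 ms.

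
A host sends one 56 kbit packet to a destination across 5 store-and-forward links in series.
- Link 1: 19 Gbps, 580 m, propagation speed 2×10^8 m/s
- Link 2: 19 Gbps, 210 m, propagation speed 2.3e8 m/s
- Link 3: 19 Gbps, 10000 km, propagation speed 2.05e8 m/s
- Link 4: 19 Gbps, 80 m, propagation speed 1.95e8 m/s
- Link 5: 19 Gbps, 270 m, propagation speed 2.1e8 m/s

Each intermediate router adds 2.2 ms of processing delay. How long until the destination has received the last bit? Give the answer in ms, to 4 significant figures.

57.60 ms

L = 56000 bits.
Transmission delay per hop = L/R = 56000/19000000000 = 0.00294737 ms; 5 hops → 0.0147368 ms.
Propagation delays (d/s per hop): 0.0029, 0.000913043, 48.7805, 0.000410256, 0.00128571 ms; sum = 48.786 ms.
Processing at 4 router(s): 4 × 2.2 ms = 8.8 ms.
End-to-end = 57.60 ms.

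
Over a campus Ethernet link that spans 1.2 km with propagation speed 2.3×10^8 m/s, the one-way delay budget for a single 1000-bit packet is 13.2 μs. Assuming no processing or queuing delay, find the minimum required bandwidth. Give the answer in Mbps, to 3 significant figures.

125 Mbps

Propagation delay = 1200 / 2.3e+08 = 5.21739 μs.
Transmission budget = 13.2 − 5.21739 = 7.98261 μs.
R ≥ L / t_tx = 1000 bits / 7.98261e-06 s = 125 Mbps.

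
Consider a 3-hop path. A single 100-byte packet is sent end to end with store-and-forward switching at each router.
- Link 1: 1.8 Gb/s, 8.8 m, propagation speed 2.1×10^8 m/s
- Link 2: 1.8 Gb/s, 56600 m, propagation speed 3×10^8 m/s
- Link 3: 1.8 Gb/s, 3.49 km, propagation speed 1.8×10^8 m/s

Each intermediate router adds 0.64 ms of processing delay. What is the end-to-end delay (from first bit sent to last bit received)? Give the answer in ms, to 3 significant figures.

L = 100 × 8 = 800 bits.
Transmission delay per hop = L/R = 800/1800000000 = 0.000444444 ms; 3 hops → 0.00133333 ms.
Propagation delays (d/s per hop): 4.19048e-05, 0.188667, 0.0193889 ms; sum = 0.208097 ms.
Processing at 2 router(s): 2 × 0.64 ms = 1.28 ms.
End-to-end = 1.49 ms.

1.49 ms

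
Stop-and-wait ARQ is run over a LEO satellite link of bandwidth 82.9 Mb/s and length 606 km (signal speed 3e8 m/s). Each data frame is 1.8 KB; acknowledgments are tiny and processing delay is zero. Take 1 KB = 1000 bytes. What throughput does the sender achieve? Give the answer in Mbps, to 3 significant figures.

3.42 Mbps

t_tx = L/R = 14400/82900000 = 0.000173703 s.
t_prop = 606000/300000000 = 0.00202 s; RTT = 0.00404 s.
Cycle = t_tx + RTT = 0.0042137 s.
Throughput = L / cycle = 14400 / 0.0042137 = 3.42 Mbps.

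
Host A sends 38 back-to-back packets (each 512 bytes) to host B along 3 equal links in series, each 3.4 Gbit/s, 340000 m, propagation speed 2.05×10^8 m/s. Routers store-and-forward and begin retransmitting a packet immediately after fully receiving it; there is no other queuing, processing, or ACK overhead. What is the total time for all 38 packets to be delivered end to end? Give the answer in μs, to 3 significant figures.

5020 μs

Per-hop transmission t_tx = L/R = 4096/3400000000 = 1.20471 μs.
Per-hop propagation t_prop = 340000/2.05e+08 = 1658.54 μs.
Pipeline fill: first packet needs 3·t_tx to clear all hops; remaining 37 packets each add one t_tx.
Total = (3+38-1)·t_tx + 3·t_prop = 40·1.20471 + 3·1658.54 = 5020 μs.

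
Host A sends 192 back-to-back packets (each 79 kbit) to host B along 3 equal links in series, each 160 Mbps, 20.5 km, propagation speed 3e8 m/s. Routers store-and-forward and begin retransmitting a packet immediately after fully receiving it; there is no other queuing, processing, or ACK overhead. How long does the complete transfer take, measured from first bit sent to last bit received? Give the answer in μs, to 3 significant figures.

96000 μs

Per-hop transmission t_tx = L/R = 79000/160000000 = 493.75 μs.
Per-hop propagation t_prop = 20500/300000000 = 68.3333 μs.
Pipeline fill: first packet needs 3·t_tx to clear all hops; remaining 191 packets each add one t_tx.
Total = (3+192-1)·t_tx + 3·t_prop = 194·493.75 + 3·68.3333 = 96000 μs.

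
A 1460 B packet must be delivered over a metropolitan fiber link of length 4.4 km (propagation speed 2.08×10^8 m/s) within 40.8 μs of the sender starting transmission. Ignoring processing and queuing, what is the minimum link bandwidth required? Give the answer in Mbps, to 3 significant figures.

595 Mbps

L = 11680 bits.
Propagation delay = 4400 / 208000000 = 21.1538 μs.
Transmission budget = 40.8 − 21.1538 = 19.6462 μs.
R ≥ L / t_tx = 11680 bits / 1.96462e-05 s = 595 Mbps.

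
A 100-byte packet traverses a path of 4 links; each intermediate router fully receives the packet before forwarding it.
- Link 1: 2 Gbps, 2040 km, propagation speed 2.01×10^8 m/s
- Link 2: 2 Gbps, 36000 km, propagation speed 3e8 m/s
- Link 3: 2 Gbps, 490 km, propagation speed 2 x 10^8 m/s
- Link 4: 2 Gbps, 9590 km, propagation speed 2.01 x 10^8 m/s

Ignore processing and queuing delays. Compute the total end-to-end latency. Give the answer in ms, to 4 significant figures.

L = 100 × 8 = 800 bits.
Transmission delay per hop = L/R = 800/2000000000 = 0.0004 ms; 4 hops → 0.0016 ms.
Propagation delays (d/s per hop): 10.1493, 120, 2.45, 47.7114 ms; sum = 180.311 ms.
End-to-end = 180.3 ms.

180.3 ms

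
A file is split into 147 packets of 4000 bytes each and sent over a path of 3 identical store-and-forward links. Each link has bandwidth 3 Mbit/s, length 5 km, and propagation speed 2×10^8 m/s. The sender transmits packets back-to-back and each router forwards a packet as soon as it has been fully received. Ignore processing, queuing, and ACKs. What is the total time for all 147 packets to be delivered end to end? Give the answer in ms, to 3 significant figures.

Per-hop transmission t_tx = L/R = 32000/3000000 = 10.6667 ms.
Per-hop propagation t_prop = 5000/200000000 = 0.025 ms.
Pipeline fill: first packet needs 3·t_tx to clear all hops; remaining 146 packets each add one t_tx.
Total = (3+147-1)·t_tx + 3·t_prop = 149·10.6667 + 3·0.025 = 1590 ms.

1590 ms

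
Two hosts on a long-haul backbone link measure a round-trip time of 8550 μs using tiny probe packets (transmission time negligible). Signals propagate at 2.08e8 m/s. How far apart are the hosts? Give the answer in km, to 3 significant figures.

One-way propagation = RTT/2 = 4275 μs.
d = s × t = 208000000 × 0.004275 = 889 km.

889 km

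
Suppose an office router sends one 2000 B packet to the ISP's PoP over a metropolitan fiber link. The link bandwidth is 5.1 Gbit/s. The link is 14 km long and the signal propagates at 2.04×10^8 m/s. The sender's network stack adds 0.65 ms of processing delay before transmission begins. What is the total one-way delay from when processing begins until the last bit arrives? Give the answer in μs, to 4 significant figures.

L = 2000 × 8 = 16000 bits.
Transmission delay = L/R = 16000 / 5100000000 = 3.13725 μs.
Propagation delay = d/s = 14000 m / 204000000 m/s = 68.6275 μs.
Plus processing delay 0.65 ms = 650 μs.
Total = 721.8 μs.

721.8 μs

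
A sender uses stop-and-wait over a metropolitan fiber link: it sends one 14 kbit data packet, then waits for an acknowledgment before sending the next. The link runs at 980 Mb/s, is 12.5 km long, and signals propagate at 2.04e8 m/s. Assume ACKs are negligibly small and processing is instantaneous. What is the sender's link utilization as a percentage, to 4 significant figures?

t_tx = L/R = 14000/980000000 = 1.42857e-05 s.
t_prop = 12500/204000000 = 6.12745e-05 s; RTT = 0.000122549 s.
Cycle = t_tx + RTT = 0.000136835 s.
Utilization = t_tx / cycle = 1.42857e-05/0.000136835 = 10.44 %.

10.44 %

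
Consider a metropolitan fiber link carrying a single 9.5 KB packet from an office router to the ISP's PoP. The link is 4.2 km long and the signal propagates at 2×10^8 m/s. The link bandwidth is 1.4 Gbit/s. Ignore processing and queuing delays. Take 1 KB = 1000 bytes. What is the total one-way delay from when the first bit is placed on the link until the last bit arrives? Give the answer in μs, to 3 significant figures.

L = 76000 bits.
Transmission delay = L/R = 76000 / 1400000000 = 54.2857 μs.
Propagation delay = d/s = 4200 m / 200000000 m/s = 21 μs.
Total = 75.3 μs.

75.3 μs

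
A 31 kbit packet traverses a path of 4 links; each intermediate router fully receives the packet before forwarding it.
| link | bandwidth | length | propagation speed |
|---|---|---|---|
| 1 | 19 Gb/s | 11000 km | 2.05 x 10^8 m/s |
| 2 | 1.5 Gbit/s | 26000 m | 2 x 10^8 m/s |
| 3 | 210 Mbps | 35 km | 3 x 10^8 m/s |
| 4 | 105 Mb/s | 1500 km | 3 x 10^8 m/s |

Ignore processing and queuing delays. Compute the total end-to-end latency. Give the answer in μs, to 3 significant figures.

L = 31000 bits.
Transmission delays (L/R per hop): 1.63158, 20.6667, 147.619, 295.238 μs; sum = 465.155 μs.
Propagation delays (d/s per hop): 53658.5, 130, 116.667, 5000 μs; sum = 58905.2 μs.
End-to-end = 59400 μs.

59400 μs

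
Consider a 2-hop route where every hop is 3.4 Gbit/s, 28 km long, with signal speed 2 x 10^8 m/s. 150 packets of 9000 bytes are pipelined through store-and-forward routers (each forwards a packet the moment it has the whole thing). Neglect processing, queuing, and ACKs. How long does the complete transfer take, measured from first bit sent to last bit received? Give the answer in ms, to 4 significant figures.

Per-hop transmission t_tx = L/R = 72000/3400000000 = 0.0211765 ms.
Per-hop propagation t_prop = 28000/200000000 = 0.14 ms.
Pipeline fill: first packet needs 2·t_tx to clear all hops; remaining 149 packets each add one t_tx.
Total = (2+150-1)·t_tx + 2·t_prop = 151·0.0211765 + 2·0.14 = 3.478 ms.

3.478 ms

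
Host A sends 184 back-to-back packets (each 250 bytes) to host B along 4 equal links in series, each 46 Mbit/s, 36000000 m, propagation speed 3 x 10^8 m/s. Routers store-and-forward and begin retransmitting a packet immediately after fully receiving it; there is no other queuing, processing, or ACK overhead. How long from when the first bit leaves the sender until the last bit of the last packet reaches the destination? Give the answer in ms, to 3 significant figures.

Per-hop transmission t_tx = L/R = 2000/46000000 = 0.0434783 ms.
Per-hop propagation t_prop = 36000000/300000000 = 120 ms.
Pipeline fill: first packet needs 4·t_tx to clear all hops; remaining 183 packets each add one t_tx.
Total = (4+184-1)·t_tx + 4·t_prop = 187·0.0434783 + 4·120 = 488 ms.

488 ms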